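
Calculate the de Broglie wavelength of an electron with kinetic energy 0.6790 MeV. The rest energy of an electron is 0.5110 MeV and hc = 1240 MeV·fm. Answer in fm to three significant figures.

Total energy E = KE + m₀c² = 0.6790 + 0.5110 = 1.1900 MeV.
(pc)² = E² − (m₀c²)² = (1.1900)² − (0.5110)² = 1.155 MeV², so pc = 1.075 MeV.
λ = hc/(pc) = 1240 MeV·fm / 1.075 MeV = 1150 fm.

λ = 1150 fm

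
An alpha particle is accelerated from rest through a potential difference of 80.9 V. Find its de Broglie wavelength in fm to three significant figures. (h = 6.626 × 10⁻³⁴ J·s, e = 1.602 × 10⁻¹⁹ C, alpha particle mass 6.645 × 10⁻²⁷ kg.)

λ = 1130 fm

KE = 2eV = 2 × 1.602 × 10⁻¹⁹ × 80.90 = 2.592 × 10⁻¹⁷ J.
p = √(2mKE) = √(2 × 6.645 × 10⁻²⁷ × 2.592 × 10⁻¹⁷) = 5.869 × 10⁻²² kg·m/s.
λ = h/p = 6.626 × 10⁻³⁴ / 5.869 × 10⁻²² = 1.13 × 10⁻¹² m = 1130 fm.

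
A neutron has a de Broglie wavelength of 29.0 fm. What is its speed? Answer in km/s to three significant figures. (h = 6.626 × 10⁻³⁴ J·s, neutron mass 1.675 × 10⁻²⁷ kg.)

p = h/λ = 6.626 × 10⁻³⁴ / 2.900 × 10⁻¹⁴ = 2.285 × 10⁻²⁰ kg·m/s.
v = p/m = 2.285 × 10⁻²⁰ / 1.675 × 10⁻²⁷ = 1.36 × 10⁷ m/s = 1.36 × 10⁴ km/s.

v = 1.36 × 10⁴ km/s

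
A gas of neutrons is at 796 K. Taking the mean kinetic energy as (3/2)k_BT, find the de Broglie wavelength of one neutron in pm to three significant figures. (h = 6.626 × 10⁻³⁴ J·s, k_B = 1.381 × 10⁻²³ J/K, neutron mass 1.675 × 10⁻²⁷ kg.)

KE = (3/2)k_BT = 1.5 × 1.381 × 10⁻²³ × 796 = 1.649 × 10⁻²⁰ J.
p = √(2mKE) = √(2 × 1.675 × 10⁻²⁷ × 1.649 × 10⁻²⁰) = 7.432 × 10⁻²⁴ kg·m/s.
λ = h/p = 8.92 × 10⁻¹¹ m = 89.2 pm.

λ = 89.2 pm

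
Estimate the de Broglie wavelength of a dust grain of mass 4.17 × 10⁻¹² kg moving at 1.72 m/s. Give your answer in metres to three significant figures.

p = mv = 4.17 × 10⁻¹² × 1.72 = 7.172 × 10⁻¹² kg·m/s.
λ = h/p = 6.626 × 10⁻³⁴ / 7.172 × 10⁻¹² = 9.24 × 10⁻²³ m.

λ = 9.24 × 10⁻²³ m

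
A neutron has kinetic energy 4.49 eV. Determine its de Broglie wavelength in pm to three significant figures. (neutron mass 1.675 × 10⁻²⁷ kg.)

KE = 4.49 eV = 7.193 × 10⁻¹⁹ J.
p = √(2mKE) = √(2 × 1.675 × 10⁻²⁷ × 7.193 × 10⁻¹⁹) = 4.909 × 10⁻²³ kg·m/s.
λ = h/p = 6.626 × 10⁻³⁴ / 4.909 × 10⁻²³ = 1.35 × 10⁻¹¹ m = 13.5 pm.

λ = 13.5 pm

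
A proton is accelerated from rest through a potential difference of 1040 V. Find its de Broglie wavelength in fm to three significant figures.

λ = 887 fm

KE = eV = 1.602 × 10⁻¹⁹ × 1040 = 1.666 × 10⁻¹⁶ J.
p = √(2mKE) = √(2 × 1.673 × 10⁻²⁷ × 1.666 × 10⁻¹⁶) = 7.466 × 10⁻²² kg·m/s.
λ = h/p = 6.626 × 10⁻³⁴ / 7.466 × 10⁻²² = 8.87 × 10⁻¹³ m = 887 fm.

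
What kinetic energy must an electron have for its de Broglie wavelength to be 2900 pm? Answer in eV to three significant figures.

p = h/λ = 6.626 × 10⁻³⁴ / 2.900 × 10⁻⁹ = 2.285 × 10⁻²⁵ kg·m/s.
KE = p²/(2m) = (2.285 × 10⁻²⁵)² / (2 × 9.109 × 10⁻³¹) = 2.866 × 10⁻²⁰ J = 0.179 eV.

KE = 0.179 eV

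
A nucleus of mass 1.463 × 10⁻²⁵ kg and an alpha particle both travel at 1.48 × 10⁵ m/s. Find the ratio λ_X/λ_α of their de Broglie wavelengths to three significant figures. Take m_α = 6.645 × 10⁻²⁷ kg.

At fixed v, p = mv so λ = h/(mv) ∝ 1/m.
λ_X/λ_α = m_α/m_X = 6.645 × 10⁻²⁷/1.463 × 10⁻²⁵ = 0.0454.

λ_X/λ_α = 0.0454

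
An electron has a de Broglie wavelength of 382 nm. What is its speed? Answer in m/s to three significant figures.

v = 1900 m/s

p = h/λ = 6.626 × 10⁻³⁴ / 3.820 × 10⁻⁷ = 1.735 × 10⁻²⁷ kg·m/s.
v = p/m = 1.735 × 10⁻²⁷ / 9.109 × 10⁻³¹ = 1.90 × 10³ m/s = 1900 m/s.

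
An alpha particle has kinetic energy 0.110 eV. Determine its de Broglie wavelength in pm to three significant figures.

λ = 43.3 pm

KE = 0.110 eV = 1.762 × 10⁻²⁰ J.
p = √(2mKE) = √(2 × 6.645 × 10⁻²⁷ × 1.762 × 10⁻²⁰) = 1.530 × 10⁻²³ kg·m/s.
λ = h/p = 6.626 × 10⁻³⁴ / 1.530 × 10⁻²³ = 4.33 × 10⁻¹¹ m = 43.3 pm.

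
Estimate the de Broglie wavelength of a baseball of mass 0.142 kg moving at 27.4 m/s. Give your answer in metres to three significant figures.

p = mv = 0.142 × 27.4 = 3.891 kg·m/s.
λ = h/p = 6.626 × 10⁻³⁴ / 3.891 = 1.70 × 10⁻³⁴ m.

λ = 1.70 × 10⁻³⁴ m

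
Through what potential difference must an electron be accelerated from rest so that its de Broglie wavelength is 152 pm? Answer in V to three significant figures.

V = 65.1 V

p = h/λ = 6.626 × 10⁻³⁴ / 1.520 × 10⁻¹⁰ = 4.359 × 10⁻²⁴ kg·m/s.
KE = p²/(2m) = 1.043 × 10⁻¹⁷ J.
V = KE/e = 1.043 × 10⁻¹⁷ / (1.602 × 10⁻¹⁹) = 65.1 V.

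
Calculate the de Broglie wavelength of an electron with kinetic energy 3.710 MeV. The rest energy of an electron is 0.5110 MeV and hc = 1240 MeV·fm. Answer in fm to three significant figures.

λ = 296 fm

Total energy E = KE + m₀c² = 3.710 + 0.5110 = 4.2210 MeV.
(pc)² = E² − (m₀c²)² = (4.2210)² − (0.5110)² = 17.56 MeV², so pc = 4.190 MeV.
λ = hc/(pc) = 1240 MeV·fm / 4.190 MeV = 296 fm.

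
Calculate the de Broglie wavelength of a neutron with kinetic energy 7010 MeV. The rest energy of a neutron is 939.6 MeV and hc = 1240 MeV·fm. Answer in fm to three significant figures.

Total energy E = KE + m₀c² = 7010 + 939.6 = 7949.6 MeV.
(pc)² = E² − (m₀c²)² = (7949.6)² − (939.6)² = 6.231 × 10⁷ MeV², so pc = 7894 MeV.
λ = hc/(pc) = 1240 MeV·fm / 7894 MeV = 0.157 fm.

λ = 0.157 fm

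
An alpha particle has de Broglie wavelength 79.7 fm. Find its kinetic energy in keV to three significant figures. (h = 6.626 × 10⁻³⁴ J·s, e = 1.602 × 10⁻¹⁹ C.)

p = h/λ = 6.626 × 10⁻³⁴ / 7.970 × 10⁻¹⁴ = 8.314 × 10⁻²¹ kg·m/s.
KE = p²/(2m) = (8.314 × 10⁻²¹)² / (2 × 6.645 × 10⁻²⁷) = 5.201 × 10⁻¹⁵ J = 32.5 keV.

KE = 32.5 keV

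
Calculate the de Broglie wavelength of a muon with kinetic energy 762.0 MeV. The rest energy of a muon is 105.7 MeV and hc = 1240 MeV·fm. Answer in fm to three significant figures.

λ = 1.44 fm

Total energy E = KE + m₀c² = 762.0 + 105.7 = 867.7 MeV.
(pc)² = E² − (m₀c²)² = (867.7)² − (105.7)² = 7.417 × 10⁵ MeV², so pc = 861.2 MeV.
λ = hc/(pc) = 1240 MeV·fm / 861.2 MeV = 1.44 fm.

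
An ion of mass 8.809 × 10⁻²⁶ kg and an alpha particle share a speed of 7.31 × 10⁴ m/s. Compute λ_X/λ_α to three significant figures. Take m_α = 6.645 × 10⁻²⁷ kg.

At fixed v, p = mv so λ = h/(mv) ∝ 1/m.
λ_X/λ_α = m_α/m_X = 6.645 × 10⁻²⁷/8.809 × 10⁻²⁶ = 0.0754.

λ_X/λ_α = 0.0754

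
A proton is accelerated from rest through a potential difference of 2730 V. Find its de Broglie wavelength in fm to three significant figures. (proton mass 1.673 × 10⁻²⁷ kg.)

KE = eV = 1.602 × 10⁻¹⁹ × 2730 = 4.373 × 10⁻¹⁶ J.
p = √(2mKE) = √(2 × 1.673 × 10⁻²⁷ × 4.373 × 10⁻¹⁶) = 1.210 × 10⁻²¹ kg·m/s.
λ = h/p = 6.626 × 10⁻³⁴ / 1.210 × 10⁻²¹ = 5.48 × 10⁻¹³ m = 548 fm.

λ = 548 fm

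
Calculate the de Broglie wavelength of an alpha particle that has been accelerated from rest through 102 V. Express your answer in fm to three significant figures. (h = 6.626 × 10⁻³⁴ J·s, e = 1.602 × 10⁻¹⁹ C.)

λ = 1010 fm

KE = 2eV = 2 × 1.602 × 10⁻¹⁹ × 102.0 = 3.268 × 10⁻¹⁷ J.
p = √(2mKE) = √(2 × 6.645 × 10⁻²⁷ × 3.268 × 10⁻¹⁷) = 6.590 × 10⁻²² kg·m/s.
λ = h/p = 6.626 × 10⁻³⁴ / 6.590 × 10⁻²² = 1.01 × 10⁻¹² m = 1010 fm.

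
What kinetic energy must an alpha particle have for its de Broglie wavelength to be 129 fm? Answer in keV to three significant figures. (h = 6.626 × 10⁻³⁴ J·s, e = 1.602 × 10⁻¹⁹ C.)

p = h/λ = 6.626 × 10⁻³⁴ / 1.290 × 10⁻¹³ = 5.136 × 10⁻²¹ kg·m/s.
KE = p²/(2m) = (5.136 × 10⁻²¹)² / (2 × 6.645 × 10⁻²⁷) = 1.985 × 10⁻¹⁵ J = 12.4 keV.

KE = 12.4 keV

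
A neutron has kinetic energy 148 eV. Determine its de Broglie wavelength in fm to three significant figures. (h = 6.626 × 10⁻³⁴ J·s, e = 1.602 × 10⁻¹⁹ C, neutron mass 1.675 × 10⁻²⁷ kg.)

λ = 2350 fm

KE = 148 eV = 2.371 × 10⁻¹⁷ J.
p = √(2mKE) = √(2 × 1.675 × 10⁻²⁷ × 2.371 × 10⁻¹⁷) = 2.818 × 10⁻²² kg·m/s.
λ = h/p = 6.626 × 10⁻³⁴ / 2.818 × 10⁻²² = 2.35 × 10⁻¹² m = 2350 fm.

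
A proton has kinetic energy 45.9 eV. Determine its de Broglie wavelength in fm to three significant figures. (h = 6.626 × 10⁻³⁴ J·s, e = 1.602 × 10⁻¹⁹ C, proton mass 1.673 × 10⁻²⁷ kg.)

λ = 4220 fm

KE = 45.9 eV = 7.353 × 10⁻¹⁸ J.
p = √(2mKE) = √(2 × 1.673 × 10⁻²⁷ × 7.353 × 10⁻¹⁸) = 1.569 × 10⁻²² kg·m/s.
λ = h/p = 6.626 × 10⁻³⁴ / 1.569 × 10⁻²² = 4.22 × 10⁻¹² m = 4220 fm.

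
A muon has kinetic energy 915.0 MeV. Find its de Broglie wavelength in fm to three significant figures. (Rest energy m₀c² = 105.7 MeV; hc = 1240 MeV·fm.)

Total energy E = KE + m₀c² = 915.0 + 105.7 = 1020.7 MeV.
(pc)² = E² − (m₀c²)² = (1020.7)² − (105.7)² = 1.031 × 10⁶ MeV², so pc = 1015 MeV.
λ = hc/(pc) = 1240 MeV·fm / 1015 MeV = 1.22 fm.

λ = 1.22 fm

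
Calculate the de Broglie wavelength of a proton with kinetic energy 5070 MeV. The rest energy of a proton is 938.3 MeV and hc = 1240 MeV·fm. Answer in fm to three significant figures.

λ = 0.209 fm

Total energy E = KE + m₀c² = 5070 + 938.3 = 6008.3 MeV.
(pc)² = E² − (m₀c²)² = (6008.3)² − (938.3)² = 3.522 × 10⁷ MeV², so pc = 5935 MeV.
λ = hc/(pc) = 1240 MeV·fm / 5935 MeV = 0.209 fm.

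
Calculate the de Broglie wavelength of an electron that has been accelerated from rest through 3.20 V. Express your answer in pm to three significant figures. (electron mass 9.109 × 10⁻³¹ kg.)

KE = eV = 1.602 × 10⁻¹⁹ × 3.200 = 5.126 × 10⁻¹⁹ J.
p = √(2mKE) = √(2 × 9.109 × 10⁻³¹ × 5.126 × 10⁻¹⁹) = 9.664 × 10⁻²⁵ kg·m/s.
λ = h/p = 6.626 × 10⁻³⁴ / 9.664 × 10⁻²⁵ = 6.86 × 10⁻¹⁰ m = 686 pm.

λ = 686 pm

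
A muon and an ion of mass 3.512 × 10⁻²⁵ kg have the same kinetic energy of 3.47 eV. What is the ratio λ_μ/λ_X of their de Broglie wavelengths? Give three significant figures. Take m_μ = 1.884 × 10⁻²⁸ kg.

At fixed KE, p = √(2mKE) so λ = h/p ∝ 1/√m.
λ_μ/λ_X = √(m_X/m_μ) = √(3.512 × 10⁻²⁵/1.884 × 10⁻²⁸) = √(1864) = 43.2.

λ_μ/λ_X = 43.2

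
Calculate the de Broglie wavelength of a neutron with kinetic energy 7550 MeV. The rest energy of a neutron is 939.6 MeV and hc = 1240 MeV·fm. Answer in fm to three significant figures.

λ = 0.147 fm

Total energy E = KE + m₀c² = 7550 + 939.6 = 8489.6 MeV.
(pc)² = E² − (m₀c²)² = (8489.6)² − (939.6)² = 7.119 × 10⁷ MeV², so pc = 8437 MeV.
λ = hc/(pc) = 1240 MeV·fm / 8437 MeV = 0.147 fm.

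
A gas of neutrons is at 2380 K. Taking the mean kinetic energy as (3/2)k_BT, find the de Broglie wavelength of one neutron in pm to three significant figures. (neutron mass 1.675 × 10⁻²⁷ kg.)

λ = 51.6 pm

KE = (3/2)k_BT = 1.5 × 1.381 × 10⁻²³ × 2380 = 4.930 × 10⁻²⁰ J.
p = √(2mKE) = √(2 × 1.675 × 10⁻²⁷ × 4.930 × 10⁻²⁰) = 1.285 × 10⁻²³ kg·m/s.
λ = h/p = 5.16 × 10⁻¹¹ m = 51.6 pm.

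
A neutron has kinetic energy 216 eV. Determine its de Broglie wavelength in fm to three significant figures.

λ = 1950 fm

KE = 216 eV = 3.460 × 10⁻¹⁷ J.
p = √(2mKE) = √(2 × 1.675 × 10⁻²⁷ × 3.460 × 10⁻¹⁷) = 3.405 × 10⁻²² kg·m/s.
λ = h/p = 6.626 × 10⁻³⁴ / 3.405 × 10⁻²² = 1.95 × 10⁻¹² m = 1950 fm.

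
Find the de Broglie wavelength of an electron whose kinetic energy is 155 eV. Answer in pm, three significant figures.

KE = 155 eV = 2.483 × 10⁻¹⁷ J.
p = √(2mKE) = √(2 × 9.109 × 10⁻³¹ × 2.483 × 10⁻¹⁷) = 6.726 × 10⁻²⁴ kg·m/s.
λ = h/p = 6.626 × 10⁻³⁴ / 6.726 × 10⁻²⁴ = 9.85 × 10⁻¹¹ m = 98.5 pm.

λ = 98.5 pm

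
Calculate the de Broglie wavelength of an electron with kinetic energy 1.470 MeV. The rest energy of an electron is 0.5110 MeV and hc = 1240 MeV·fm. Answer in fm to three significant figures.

λ = 648 fm

Total energy E = KE + m₀c² = 1.470 + 0.5110 = 1.9810 MeV.
(pc)² = E² − (m₀c²)² = (1.9810)² − (0.5110)² = 3.663 MeV², so pc = 1.914 MeV.
λ = hc/(pc) = 1240 MeV·fm / 1.914 MeV = 648 fm.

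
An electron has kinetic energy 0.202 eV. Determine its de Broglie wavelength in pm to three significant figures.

λ = 2730 pm

KE = 0.202 eV = 3.236 × 10⁻²⁰ J.
p = √(2mKE) = √(2 × 9.109 × 10⁻³¹ × 3.236 × 10⁻²⁰) = 2.428 × 10⁻²⁵ kg·m/s.
λ = h/p = 6.626 × 10⁻³⁴ / 2.428 × 10⁻²⁵ = 2.73 × 10⁻⁹ m = 2730 pm.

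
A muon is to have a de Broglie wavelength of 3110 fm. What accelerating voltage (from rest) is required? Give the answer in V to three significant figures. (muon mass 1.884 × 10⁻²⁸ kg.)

p = h/λ = 6.626 × 10⁻³⁴ / 3.110 × 10⁻¹² = 2.131 × 10⁻²² kg·m/s.
KE = p²/(2m) = 1.205 × 10⁻¹⁶ J.
V = KE/e = 1.205 × 10⁻¹⁶ / (1.602 × 10⁻¹⁹) = 752 V.

V = 752 V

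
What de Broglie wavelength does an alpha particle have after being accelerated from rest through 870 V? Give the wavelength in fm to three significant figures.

KE = 2eV = 2 × 1.602 × 10⁻¹⁹ × 870.0 = 2.787 × 10⁻¹⁶ J.
p = √(2mKE) = √(2 × 6.645 × 10⁻²⁷ × 2.787 × 10⁻¹⁶) = 1.925 × 10⁻²¹ kg·m/s.
λ = h/p = 6.626 × 10⁻³⁴ / 1.925 × 10⁻²¹ = 3.44 × 10⁻¹³ m = 344 fm.

λ = 344 fm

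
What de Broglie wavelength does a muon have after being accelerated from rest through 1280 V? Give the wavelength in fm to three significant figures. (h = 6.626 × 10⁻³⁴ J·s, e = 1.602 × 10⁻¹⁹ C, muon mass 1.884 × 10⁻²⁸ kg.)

KE = eV = 1.602 × 10⁻¹⁹ × 1280 = 2.051 × 10⁻¹⁶ J.
p = √(2mKE) = √(2 × 1.884 × 10⁻²⁸ × 2.051 × 10⁻¹⁶) = 2.780 × 10⁻²² kg·m/s.
λ = h/p = 6.626 × 10⁻³⁴ / 2.780 × 10⁻²² = 2.38 × 10⁻¹² m = 2380 fm.

λ = 2380 fm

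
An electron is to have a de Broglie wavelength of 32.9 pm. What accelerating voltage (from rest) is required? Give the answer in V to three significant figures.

V = 1390 V

p = h/λ = 6.626 × 10⁻³⁴ / 3.290 × 10⁻¹¹ = 2.014 × 10⁻²³ kg·m/s.
KE = p²/(2m) = 2.226 × 10⁻¹⁶ J.
V = KE/e = 2.226 × 10⁻¹⁶ / (1.602 × 10⁻¹⁹) = 1390 V.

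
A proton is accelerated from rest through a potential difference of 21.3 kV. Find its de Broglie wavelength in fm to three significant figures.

KE = eV = 1.602 × 10⁻¹⁹ × 2.130 × 10⁴ = 3.412 × 10⁻¹⁵ J.
p = √(2mKE) = √(2 × 1.673 × 10⁻²⁷ × 3.412 × 10⁻¹⁵) = 3.379 × 10⁻²¹ kg·m/s.
λ = h/p = 6.626 × 10⁻³⁴ / 3.379 × 10⁻²¹ = 1.96 × 10⁻¹³ m = 196 fm.

λ = 196 fm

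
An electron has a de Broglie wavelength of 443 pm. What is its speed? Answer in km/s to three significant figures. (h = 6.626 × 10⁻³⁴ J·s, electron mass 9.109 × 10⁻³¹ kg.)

p = h/λ = 6.626 × 10⁻³⁴ / 4.430 × 10⁻¹⁰ = 1.496 × 10⁻²⁴ kg·m/s.
v = p/m = 1.496 × 10⁻²⁴ / 9.109 × 10⁻³¹ = 1.64 × 10⁶ m/s = 1640 km/s.

v = 1640 km/s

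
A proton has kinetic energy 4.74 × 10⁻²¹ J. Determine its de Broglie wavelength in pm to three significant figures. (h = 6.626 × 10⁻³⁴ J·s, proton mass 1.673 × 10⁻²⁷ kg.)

p = √(2mKE) = √(2 × 1.673 × 10⁻²⁷ × 4.740 × 10⁻²¹) = 3.982 × 10⁻²⁴ kg·m/s.
λ = h/p = 6.626 × 10⁻³⁴ / 3.982 × 10⁻²⁴ = 1.66 × 10⁻¹⁰ m = 166 pm.

λ = 166 pm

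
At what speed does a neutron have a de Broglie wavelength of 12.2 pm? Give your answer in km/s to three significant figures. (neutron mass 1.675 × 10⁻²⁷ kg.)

p = h/λ = 6.626 × 10⁻³⁴ / 1.220 × 10⁻¹¹ = 5.431 × 10⁻²³ kg·m/s.
v = p/m = 5.431 × 10⁻²³ / 1.675 × 10⁻²⁷ = 3.24 × 10⁴ m/s = 32.4 km/s.

v = 32.4 km/s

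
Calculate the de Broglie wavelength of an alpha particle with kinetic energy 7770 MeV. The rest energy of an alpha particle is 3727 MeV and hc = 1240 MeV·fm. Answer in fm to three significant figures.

λ = 0.114 fm

Total energy E = KE + m₀c² = 7770 + 3727 = 11497 MeV.
(pc)² = E² − (m₀c²)² = (11497)² − (3727)² = 1.183 × 10⁸ MeV², so pc = 1.088 × 10⁴ MeV.
λ = hc/(pc) = 1240 MeV·fm / 1.088 × 10⁴ MeV = 0.114 fm.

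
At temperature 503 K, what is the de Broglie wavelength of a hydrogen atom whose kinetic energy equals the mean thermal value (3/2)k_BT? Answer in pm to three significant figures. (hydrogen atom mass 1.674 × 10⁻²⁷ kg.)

λ = 112 pm

KE = (3/2)k_BT = 1.5 × 1.381 × 10⁻²³ × 503 = 1.042 × 10⁻²⁰ J.
p = √(2mKE) = √(2 × 1.674 × 10⁻²⁷ × 1.042 × 10⁻²⁰) = 5.906 × 10⁻²⁴ kg·m/s.
λ = h/p = 1.12 × 10⁻¹⁰ m = 112 pm.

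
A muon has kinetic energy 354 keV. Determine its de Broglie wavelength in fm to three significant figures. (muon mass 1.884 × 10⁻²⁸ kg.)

KE = 354 keV = 5.671 × 10⁻¹⁴ J.
p = √(2mKE) = √(2 × 1.884 × 10⁻²⁸ × 5.671 × 10⁻¹⁴) = 4.623 × 10⁻²¹ kg·m/s.
λ = h/p = 6.626 × 10⁻³⁴ / 4.623 × 10⁻²¹ = 1.43 × 10⁻¹³ m = 143 fm.

λ = 143 fm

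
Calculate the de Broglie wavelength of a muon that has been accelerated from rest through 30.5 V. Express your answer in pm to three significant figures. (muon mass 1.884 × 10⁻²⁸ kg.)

λ = 15.4 pm

KE = eV = 1.602 × 10⁻¹⁹ × 30.50 = 4.886 × 10⁻¹⁸ J.
p = √(2mKE) = √(2 × 1.884 × 10⁻²⁸ × 4.886 × 10⁻¹⁸) = 4.291 × 10⁻²³ kg·m/s.
λ = h/p = 6.626 × 10⁻³⁴ / 4.291 × 10⁻²³ = 1.54 × 10⁻¹¹ m = 15.4 pm.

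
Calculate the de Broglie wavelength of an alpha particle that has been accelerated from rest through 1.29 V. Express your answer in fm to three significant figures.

λ = 8940 fm

KE = 2eV = 2 × 1.602 × 10⁻¹⁹ × 1.290 = 4.133 × 10⁻¹⁹ J.
p = √(2mKE) = √(2 × 6.645 × 10⁻²⁷ × 4.133 × 10⁻¹⁹) = 7.411 × 10⁻²³ kg·m/s.
λ = h/p = 6.626 × 10⁻³⁴ / 7.411 × 10⁻²³ = 8.94 × 10⁻¹² m = 8940 fm.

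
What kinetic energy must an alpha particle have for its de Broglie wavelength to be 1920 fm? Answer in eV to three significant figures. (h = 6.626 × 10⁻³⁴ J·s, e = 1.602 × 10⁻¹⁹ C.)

KE = 55.9 eV

p = h/λ = 6.626 × 10⁻³⁴ / 1.920 × 10⁻¹² = 3.451 × 10⁻²² kg·m/s.
KE = p²/(2m) = (3.451 × 10⁻²²)² / (2 × 6.645 × 10⁻²⁷) = 8.961 × 10⁻¹⁸ J = 55.9 eV.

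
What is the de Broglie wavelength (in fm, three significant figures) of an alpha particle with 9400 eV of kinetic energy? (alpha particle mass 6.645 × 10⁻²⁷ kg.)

KE = 9400 eV = 1.506 × 10⁻¹⁵ J.
p = √(2mKE) = √(2 × 6.645 × 10⁻²⁷ × 1.506 × 10⁻¹⁵) = 4.474 × 10⁻²¹ kg·m/s.
λ = h/p = 6.626 × 10⁻³⁴ / 4.474 × 10⁻²¹ = 1.48 × 10⁻¹³ m = 148 fm.

λ = 148 fm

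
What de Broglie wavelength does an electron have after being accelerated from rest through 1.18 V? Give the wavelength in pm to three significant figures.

KE = eV = 1.602 × 10⁻¹⁹ × 1.180 = 1.890 × 10⁻¹⁹ J.
p = √(2mKE) = √(2 × 9.109 × 10⁻³¹ × 1.890 × 10⁻¹⁹) = 5.868 × 10⁻²⁵ kg·m/s.
λ = h/p = 6.626 × 10⁻³⁴ / 5.868 × 10⁻²⁵ = 1.13 × 10⁻⁹ m = 1130 pm.

λ = 1130 pm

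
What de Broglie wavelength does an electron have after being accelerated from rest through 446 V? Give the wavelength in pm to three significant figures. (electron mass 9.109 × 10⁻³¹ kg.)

KE = eV = 1.602 × 10⁻¹⁹ × 446.0 = 7.145 × 10⁻¹⁷ J.
p = √(2mKE) = √(2 × 9.109 × 10⁻³¹ × 7.145 × 10⁻¹⁷) = 1.141 × 10⁻²³ kg·m/s.
λ = h/p = 6.626 × 10⁻³⁴ / 1.141 × 10⁻²³ = 5.81 × 10⁻¹¹ m = 58.1 pm.

λ = 58.1 pm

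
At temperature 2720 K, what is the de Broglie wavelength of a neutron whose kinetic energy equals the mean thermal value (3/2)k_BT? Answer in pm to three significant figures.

KE = (3/2)k_BT = 1.5 × 1.381 × 10⁻²³ × 2720 = 5.634 × 10⁻²⁰ J.
p = √(2mKE) = √(2 × 1.675 × 10⁻²⁷ × 5.634 × 10⁻²⁰) = 1.374 × 10⁻²³ kg·m/s.
λ = h/p = 4.82 × 10⁻¹¹ m = 48.2 pm.

λ = 48.2 pm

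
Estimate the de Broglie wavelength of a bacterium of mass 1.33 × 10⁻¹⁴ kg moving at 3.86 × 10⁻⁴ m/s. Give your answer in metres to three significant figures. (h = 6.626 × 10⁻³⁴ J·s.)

λ = 1.29 × 10⁻¹⁶ m

p = mv = 1.33 × 10⁻¹⁴ × 3.86 × 10⁻⁴ = 5.134 × 10⁻¹⁸ kg·m/s.
λ = h/p = 6.626 × 10⁻³⁴ / 5.134 × 10⁻¹⁸ = 1.29 × 10⁻¹⁶ m.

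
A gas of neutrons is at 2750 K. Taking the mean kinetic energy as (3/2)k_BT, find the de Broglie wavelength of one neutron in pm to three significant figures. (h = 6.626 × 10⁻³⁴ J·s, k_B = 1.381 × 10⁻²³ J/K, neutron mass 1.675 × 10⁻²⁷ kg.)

KE = (3/2)k_BT = 1.5 × 1.381 × 10⁻²³ × 2750 = 5.697 × 10⁻²⁰ J.
p = √(2mKE) = √(2 × 1.675 × 10⁻²⁷ × 5.697 × 10⁻²⁰) = 1.381 × 10⁻²³ kg·m/s.
λ = h/p = 4.80 × 10⁻¹¹ m = 48.0 pm.

λ = 48.0 pm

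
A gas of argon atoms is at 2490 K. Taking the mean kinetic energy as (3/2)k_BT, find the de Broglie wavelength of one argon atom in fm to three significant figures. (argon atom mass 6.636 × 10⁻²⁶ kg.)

λ = 8010 fm

KE = (3/2)k_BT = 1.5 × 1.381 × 10⁻²³ × 2490 = 5.158 × 10⁻²⁰ J.
p = √(2mKE) = √(2 × 6.636 × 10⁻²⁶ × 5.158 × 10⁻²⁰) = 8.274 × 10⁻²³ kg·m/s.
λ = h/p = 8.01 × 10⁻¹² m = 8010 fm.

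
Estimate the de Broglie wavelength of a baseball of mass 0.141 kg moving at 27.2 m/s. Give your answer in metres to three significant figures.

λ = 1.73 × 10⁻³⁴ m

p = mv = 0.141 × 27.2 = 3.835 kg·m/s.
λ = h/p = 6.626 × 10⁻³⁴ / 3.835 = 1.73 × 10⁻³⁴ m.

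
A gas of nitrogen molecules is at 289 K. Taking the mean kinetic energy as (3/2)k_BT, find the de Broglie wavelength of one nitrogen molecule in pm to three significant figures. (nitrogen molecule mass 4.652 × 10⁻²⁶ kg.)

KE = (3/2)k_BT = 1.5 × 1.381 × 10⁻²³ × 289 = 5.987 × 10⁻²¹ J.
p = √(2mKE) = √(2 × 4.652 × 10⁻²⁶ × 5.987 × 10⁻²¹) = 2.360 × 10⁻²³ kg·m/s.
λ = h/p = 2.81 × 10⁻¹¹ m = 28.1 pm.

λ = 28.1 pm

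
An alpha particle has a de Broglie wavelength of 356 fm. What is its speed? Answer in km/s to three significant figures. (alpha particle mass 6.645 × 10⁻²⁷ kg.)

v = 280 km/s

p = h/λ = 6.626 × 10⁻³⁴ / 3.560 × 10⁻¹³ = 1.861 × 10⁻²¹ kg·m/s.
v = p/m = 1.861 × 10⁻²¹ / 6.645 × 10⁻²⁷ = 2.80 × 10⁵ m/s = 280 km/s.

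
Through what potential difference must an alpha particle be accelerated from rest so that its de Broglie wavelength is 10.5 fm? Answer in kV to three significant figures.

V = 935 kV

p = h/λ = 6.626 × 10⁻³⁴ / 1.050 × 10⁻¹⁴ = 6.310 × 10⁻²⁰ kg·m/s.
KE = p²/(2m) = 2.996 × 10⁻¹³ J.
V = KE/2e = 2.996 × 10⁻¹³ / (2 × 1.602 × 10⁻¹⁹) = 935 kV.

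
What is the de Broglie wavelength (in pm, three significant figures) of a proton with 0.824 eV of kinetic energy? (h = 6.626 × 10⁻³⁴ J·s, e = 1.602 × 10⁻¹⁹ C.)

KE = 0.824 eV = 1.320 × 10⁻¹⁹ J.
p = √(2mKE) = √(2 × 1.673 × 10⁻²⁷ × 1.320 × 10⁻¹⁹) = 2.102 × 10⁻²³ kg·m/s.
λ = h/p = 6.626 × 10⁻³⁴ / 2.102 × 10⁻²³ = 3.15 × 10⁻¹¹ m = 31.5 pm.

λ = 31.5 pm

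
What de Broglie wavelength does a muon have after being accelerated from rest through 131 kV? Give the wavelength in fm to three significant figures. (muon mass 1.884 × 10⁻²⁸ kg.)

KE = eV = 1.602 × 10⁻¹⁹ × 1.310 × 10⁵ = 2.099 × 10⁻¹⁴ J.
p = √(2mKE) = √(2 × 1.884 × 10⁻²⁸ × 2.099 × 10⁻¹⁴) = 2.812 × 10⁻²¹ kg·m/s.
λ = h/p = 6.626 × 10⁻³⁴ / 2.812 × 10⁻²¹ = 2.36 × 10⁻¹³ m = 236 fm.

λ = 236 fm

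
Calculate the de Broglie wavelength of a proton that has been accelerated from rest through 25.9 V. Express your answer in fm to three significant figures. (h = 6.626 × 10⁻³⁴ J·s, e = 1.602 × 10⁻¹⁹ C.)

λ = 5620 fm

KE = eV = 1.602 × 10⁻¹⁹ × 25.90 = 4.149 × 10⁻¹⁸ J.
p = √(2mKE) = √(2 × 1.673 × 10⁻²⁷ × 4.149 × 10⁻¹⁸) = 1.178 × 10⁻²² kg·m/s.
λ = h/p = 6.626 × 10⁻³⁴ / 1.178 × 10⁻²² = 5.62 × 10⁻¹² m = 5620 fm.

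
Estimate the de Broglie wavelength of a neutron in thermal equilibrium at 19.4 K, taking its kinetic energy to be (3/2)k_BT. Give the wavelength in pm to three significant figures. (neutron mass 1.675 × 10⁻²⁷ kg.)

λ = 571 pm

KE = (3/2)k_BT = 1.5 × 1.381 × 10⁻²³ × 19.4 = 4.019 × 10⁻²² J.
p = √(2mKE) = √(2 × 1.675 × 10⁻²⁷ × 4.019 × 10⁻²²) = 1.160 × 10⁻²⁴ kg·m/s.
λ = h/p = 5.71 × 10⁻¹⁰ m = 571 pm.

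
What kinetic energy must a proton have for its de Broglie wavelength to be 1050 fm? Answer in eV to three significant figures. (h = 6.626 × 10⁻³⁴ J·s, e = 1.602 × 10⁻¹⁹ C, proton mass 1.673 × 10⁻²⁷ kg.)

p = h/λ = 6.626 × 10⁻³⁴ / 1.050 × 10⁻¹² = 6.310 × 10⁻²² kg·m/s.
KE = p²/(2m) = (6.310 × 10⁻²²)² / (2 × 1.673 × 10⁻²⁷) = 1.190 × 10⁻¹⁶ J = 743 eV.

KE = 743 eV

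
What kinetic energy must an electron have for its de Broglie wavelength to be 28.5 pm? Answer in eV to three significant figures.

KE = 1850 eV

p = h/λ = 6.626 × 10⁻³⁴ / 2.850 × 10⁻¹¹ = 2.325 × 10⁻²³ kg·m/s.
KE = p²/(2m) = (2.325 × 10⁻²³)² / (2 × 9.109 × 10⁻³¹) = 2.967 × 10⁻¹⁶ J = 1850 eV.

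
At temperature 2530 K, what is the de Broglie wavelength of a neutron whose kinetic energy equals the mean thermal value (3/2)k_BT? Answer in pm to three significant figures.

KE = (3/2)k_BT = 1.5 × 1.381 × 10⁻²³ × 2530 = 5.241 × 10⁻²⁰ J.
p = √(2mKE) = √(2 × 1.675 × 10⁻²⁷ × 5.241 × 10⁻²⁰) = 1.325 × 10⁻²³ kg·m/s.
λ = h/p = 5.00 × 10⁻¹¹ m = 50.0 pm.

λ = 50.0 pm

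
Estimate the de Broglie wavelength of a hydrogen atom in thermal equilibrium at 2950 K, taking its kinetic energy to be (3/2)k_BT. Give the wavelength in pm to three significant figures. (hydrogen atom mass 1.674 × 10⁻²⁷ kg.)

KE = (3/2)k_BT = 1.5 × 1.381 × 10⁻²³ × 2950 = 6.111 × 10⁻²⁰ J.
p = √(2mKE) = √(2 × 1.674 × 10⁻²⁷ × 6.111 × 10⁻²⁰) = 1.430 × 10⁻²³ kg·m/s.
λ = h/p = 4.63 × 10⁻¹¹ m = 46.3 pm.

λ = 46.3 pm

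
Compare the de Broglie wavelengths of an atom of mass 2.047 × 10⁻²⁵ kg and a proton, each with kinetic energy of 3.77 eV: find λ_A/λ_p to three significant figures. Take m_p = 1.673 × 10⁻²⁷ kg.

λ_A/λ_p = 0.0904

At fixed KE, p = √(2mKE) so λ = h/p ∝ 1/√m.
λ_A/λ_p = √(m_p/m_A) = √(1.673 × 10⁻²⁷/2.047 × 10⁻²⁵) = √(8.173 × 10⁻³) = 0.0904.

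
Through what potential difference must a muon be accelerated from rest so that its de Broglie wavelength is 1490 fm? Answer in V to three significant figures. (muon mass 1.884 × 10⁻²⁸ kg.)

V = 3280 V

p = h/λ = 6.626 × 10⁻³⁴ / 1.490 × 10⁻¹² = 4.447 × 10⁻²² kg·m/s.
KE = p²/(2m) = 5.248 × 10⁻¹⁶ J.
V = KE/e = 5.248 × 10⁻¹⁶ / (1.602 × 10⁻¹⁹) = 3280 V.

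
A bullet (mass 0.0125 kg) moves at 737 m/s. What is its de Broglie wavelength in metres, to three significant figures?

p = mv = 0.0125 × 737 = 9.213 kg·m/s.
λ = h/p = 6.626 × 10⁻³⁴ / 9.213 = 7.19 × 10⁻³⁵ m.

λ = 7.19 × 10⁻³⁵ m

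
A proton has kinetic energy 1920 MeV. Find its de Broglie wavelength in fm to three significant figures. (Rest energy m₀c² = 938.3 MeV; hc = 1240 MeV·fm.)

Total energy E = KE + m₀c² = 1920 + 938.3 = 2858.3 MeV.
(pc)² = E² − (m₀c²)² = (2858.3)² − (938.3)² = 7.289 × 10⁶ MeV², so pc = 2700 MeV.
λ = hc/(pc) = 1240 MeV·fm / 2700 MeV = 0.459 fm.

λ = 0.459 fm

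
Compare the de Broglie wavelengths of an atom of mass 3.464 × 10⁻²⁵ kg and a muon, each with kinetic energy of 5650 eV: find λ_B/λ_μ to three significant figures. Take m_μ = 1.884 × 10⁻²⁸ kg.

λ_B/λ_μ = 0.0233

At fixed KE, p = √(2mKE) so λ = h/p ∝ 1/√m.
λ_B/λ_μ = √(m_μ/m_B) = √(1.884 × 10⁻²⁸/3.464 × 10⁻²⁵) = √(5.439 × 10⁻⁴) = 0.0233.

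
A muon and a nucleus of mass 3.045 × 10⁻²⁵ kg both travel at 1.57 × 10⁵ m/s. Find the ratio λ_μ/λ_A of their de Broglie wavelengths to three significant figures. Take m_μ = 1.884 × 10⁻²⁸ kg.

λ_μ/λ_A = 1620

At fixed v, p = mv so λ = h/(mv) ∝ 1/m.
λ_μ/λ_A = m_A/m_μ = 3.045 × 10⁻²⁵/1.884 × 10⁻²⁸ = 1620.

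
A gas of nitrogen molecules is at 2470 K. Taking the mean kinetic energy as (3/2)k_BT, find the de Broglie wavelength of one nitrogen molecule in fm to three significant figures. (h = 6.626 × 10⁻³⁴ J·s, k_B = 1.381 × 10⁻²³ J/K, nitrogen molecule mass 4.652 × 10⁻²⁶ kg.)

λ = 9600 fm

KE = (3/2)k_BT = 1.5 × 1.381 × 10⁻²³ × 2470 = 5.117 × 10⁻²⁰ J.
p = √(2mKE) = √(2 × 4.652 × 10⁻²⁶ × 5.117 × 10⁻²⁰) = 6.900 × 10⁻²³ kg·m/s.
λ = h/p = 9.60 × 10⁻¹² m = 9600 fm.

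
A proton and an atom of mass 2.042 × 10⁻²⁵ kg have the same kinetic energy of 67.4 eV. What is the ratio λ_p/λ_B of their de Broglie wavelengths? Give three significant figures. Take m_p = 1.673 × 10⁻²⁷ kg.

λ_p/λ_B = 11.0

At fixed KE, p = √(2mKE) so λ = h/p ∝ 1/√m.
λ_p/λ_B = √(m_B/m_p) = √(2.042 × 10⁻²⁵/1.673 × 10⁻²⁷) = √(122.1) = 11.0.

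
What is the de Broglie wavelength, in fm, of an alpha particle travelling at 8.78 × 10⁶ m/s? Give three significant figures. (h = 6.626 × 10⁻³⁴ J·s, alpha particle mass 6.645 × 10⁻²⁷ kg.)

λ = 11.4 fm

p = mv = 6.645 × 10⁻²⁷ × 8.78 × 10⁶ = 5.834 × 10⁻²⁰ kg·m/s.
λ = h/p = 6.626 × 10⁻³⁴ / 5.834 × 10⁻²⁰ = 1.14 × 10⁻¹⁴ m = 11.4 fm.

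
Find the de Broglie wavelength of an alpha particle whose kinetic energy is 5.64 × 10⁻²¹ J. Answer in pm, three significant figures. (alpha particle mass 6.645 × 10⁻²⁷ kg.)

p = √(2mKE) = √(2 × 6.645 × 10⁻²⁷ × 5.640 × 10⁻²¹) = 8.658 × 10⁻²⁴ kg·m/s.
λ = h/p = 6.626 × 10⁻³⁴ / 8.658 × 10⁻²⁴ = 7.65 × 10⁻¹¹ m = 76.5 pm.

λ = 76.5 pm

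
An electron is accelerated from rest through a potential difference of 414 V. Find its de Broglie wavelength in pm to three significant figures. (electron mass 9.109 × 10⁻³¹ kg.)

λ = 60.3 pm

KE = eV = 1.602 × 10⁻¹⁹ × 414.0 = 6.632 × 10⁻¹⁷ J.
p = √(2mKE) = √(2 × 9.109 × 10⁻³¹ × 6.632 × 10⁻¹⁷) = 1.099 × 10⁻²³ kg·m/s.
λ = h/p = 6.626 × 10⁻³⁴ / 1.099 × 10⁻²³ = 6.03 × 10⁻¹¹ m = 60.3 pm.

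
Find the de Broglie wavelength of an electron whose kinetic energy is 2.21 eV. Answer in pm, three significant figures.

KE = 2.21 eV = 3.540 × 10⁻¹⁹ J.
p = √(2mKE) = √(2 × 9.109 × 10⁻³¹ × 3.540 × 10⁻¹⁹) = 8.031 × 10⁻²⁵ kg·m/s.
λ = h/p = 6.626 × 10⁻³⁴ / 8.031 × 10⁻²⁵ = 8.25 × 10⁻¹⁰ m = 825 pm.

λ = 825 pm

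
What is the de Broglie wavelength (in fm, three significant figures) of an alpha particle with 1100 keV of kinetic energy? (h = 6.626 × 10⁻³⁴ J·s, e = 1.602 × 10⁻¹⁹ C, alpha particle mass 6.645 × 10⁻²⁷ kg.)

KE = 1100 keV = 1.762 × 10⁻¹³ J.
p = √(2mKE) = √(2 × 6.645 × 10⁻²⁷ × 1.762 × 10⁻¹³) = 4.839 × 10⁻²⁰ kg·m/s.
λ = h/p = 6.626 × 10⁻³⁴ / 4.839 × 10⁻²⁰ = 1.37 × 10⁻¹⁴ m = 13.7 fm.

λ = 13.7 fm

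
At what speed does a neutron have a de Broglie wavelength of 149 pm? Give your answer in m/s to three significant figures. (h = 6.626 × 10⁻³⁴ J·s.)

p = h/λ = 6.626 × 10⁻³⁴ / 1.490 × 10⁻¹⁰ = 4.447 × 10⁻²⁴ kg·m/s.
v = p/m = 4.447 × 10⁻²⁴ / 1.675 × 10⁻²⁷ = 2.65 × 10³ m/s = 2650 m/s.

v = 2650 m/s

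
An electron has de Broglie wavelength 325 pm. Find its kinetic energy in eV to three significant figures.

KE = 14.2 eV

p = h/λ = 6.626 × 10⁻³⁴ / 3.250 × 10⁻¹⁰ = 2.039 × 10⁻²⁴ kg·m/s.
KE = p²/(2m) = (2.039 × 10⁻²⁴)² / (2 × 9.109 × 10⁻³¹) = 2.282 × 10⁻¹⁸ J = 14.2 eV.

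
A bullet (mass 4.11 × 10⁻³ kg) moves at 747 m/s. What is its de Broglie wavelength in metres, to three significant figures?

p = mv = 4.11 × 10⁻³ × 747 = 3.070 kg·m/s.
λ = h/p = 6.626 × 10⁻³⁴ / 3.070 = 2.16 × 10⁻³⁴ m.

λ = 2.16 × 10⁻³⁴ m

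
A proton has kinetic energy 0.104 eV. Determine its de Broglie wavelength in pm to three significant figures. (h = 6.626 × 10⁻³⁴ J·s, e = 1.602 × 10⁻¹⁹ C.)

KE = 0.104 eV = 1.666 × 10⁻²⁰ J.
p = √(2mKE) = √(2 × 1.673 × 10⁻²⁷ × 1.666 × 10⁻²⁰) = 7.466 × 10⁻²⁴ kg·m/s.
λ = h/p = 6.626 × 10⁻³⁴ / 7.466 × 10⁻²⁴ = 8.87 × 10⁻¹¹ m = 88.7 pm.

λ = 88.7 pm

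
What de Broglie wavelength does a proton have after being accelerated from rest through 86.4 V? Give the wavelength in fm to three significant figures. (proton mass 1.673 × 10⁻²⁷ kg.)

KE = eV = 1.602 × 10⁻¹⁹ × 86.40 = 1.384 × 10⁻¹⁷ J.
p = √(2mKE) = √(2 × 1.673 × 10⁻²⁷ × 1.384 × 10⁻¹⁷) = 2.152 × 10⁻²² kg·m/s.
λ = h/p = 6.626 × 10⁻³⁴ / 2.152 × 10⁻²² = 3.08 × 10⁻¹² m = 3080 fm.

λ = 3080 fm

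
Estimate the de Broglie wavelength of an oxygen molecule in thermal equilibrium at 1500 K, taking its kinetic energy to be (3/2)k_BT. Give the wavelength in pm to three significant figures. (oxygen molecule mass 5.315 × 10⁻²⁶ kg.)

λ = 11.5 pm

KE = (3/2)k_BT = 1.5 × 1.381 × 10⁻²³ × 1500 = 3.107 × 10⁻²⁰ J.
p = √(2mKE) = √(2 × 5.315 × 10⁻²⁶ × 3.107 × 10⁻²⁰) = 5.747 × 10⁻²³ kg·m/s.
λ = h/p = 1.15 × 10⁻¹¹ m = 11.5 pm.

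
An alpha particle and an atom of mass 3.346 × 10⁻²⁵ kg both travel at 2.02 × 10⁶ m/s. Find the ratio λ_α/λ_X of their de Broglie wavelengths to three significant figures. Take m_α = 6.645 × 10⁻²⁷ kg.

At fixed v, p = mv so λ = h/(mv) ∝ 1/m.
λ_α/λ_X = m_X/m_α = 3.346 × 10⁻²⁵/6.645 × 10⁻²⁷ = 50.4.

λ_α/λ_X = 50.4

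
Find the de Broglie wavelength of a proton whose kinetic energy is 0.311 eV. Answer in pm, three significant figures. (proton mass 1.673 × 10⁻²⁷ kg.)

λ = 51.3 pm

KE = 0.311 eV = 4.982 × 10⁻²⁰ J.
p = √(2mKE) = √(2 × 1.673 × 10⁻²⁷ × 4.982 × 10⁻²⁰) = 1.291 × 10⁻²³ kg·m/s.
λ = h/p = 6.626 × 10⁻³⁴ / 1.291 × 10⁻²³ = 5.13 × 10⁻¹¹ m = 51.3 pm.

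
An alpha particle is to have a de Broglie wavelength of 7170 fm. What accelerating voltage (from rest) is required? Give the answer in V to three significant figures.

V = 2.01 V

p = h/λ = 6.626 × 10⁻³⁴ / 7.170 × 10⁻¹² = 9.241 × 10⁻²³ kg·m/s.
KE = p²/(2m) = 6.426 × 10⁻¹⁹ J.
V = KE/2e = 6.426 × 10⁻¹⁹ / (2 × 1.602 × 10⁻¹⁹) = 2.01 V.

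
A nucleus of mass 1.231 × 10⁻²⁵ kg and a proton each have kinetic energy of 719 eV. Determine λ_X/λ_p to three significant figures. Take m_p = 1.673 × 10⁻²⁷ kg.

λ_X/λ_p = 0.117

At fixed KE, p = √(2mKE) so λ = h/p ∝ 1/√m.
λ_X/λ_p = √(m_p/m_X) = √(1.673 × 10⁻²⁷/1.231 × 10⁻²⁵) = √(0.01359) = 0.117.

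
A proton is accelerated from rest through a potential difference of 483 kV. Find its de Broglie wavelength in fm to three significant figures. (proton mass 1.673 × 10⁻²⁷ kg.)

λ = 41.2 fm

KE = eV = 1.602 × 10⁻¹⁹ × 4.830 × 10⁵ = 7.738 × 10⁻¹⁴ J.
p = √(2mKE) = √(2 × 1.673 × 10⁻²⁷ × 7.738 × 10⁻¹⁴) = 1.609 × 10⁻²⁰ kg·m/s.
λ = h/p = 6.626 × 10⁻³⁴ / 1.609 × 10⁻²⁰ = 4.12 × 10⁻¹⁴ m = 41.2 fm.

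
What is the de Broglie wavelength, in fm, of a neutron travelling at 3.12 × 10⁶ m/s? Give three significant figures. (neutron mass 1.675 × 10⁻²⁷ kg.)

λ = 127 fm

p = mv = 1.675 × 10⁻²⁷ × 3.12 × 10⁶ = 5.226 × 10⁻²¹ kg·m/s.
λ = h/p = 6.626 × 10⁻³⁴ / 5.226 × 10⁻²¹ = 1.27 × 10⁻¹³ m = 127 fm.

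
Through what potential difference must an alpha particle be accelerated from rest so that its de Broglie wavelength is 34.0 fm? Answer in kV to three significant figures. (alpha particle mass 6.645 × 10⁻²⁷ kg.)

V = 89.2 kV

p = h/λ = 6.626 × 10⁻³⁴ / 3.400 × 10⁻¹⁴ = 1.949 × 10⁻²⁰ kg·m/s.
KE = p²/(2m) = 2.858 × 10⁻¹⁴ J.
V = KE/2e = 2.858 × 10⁻¹⁴ / (2 × 1.602 × 10⁻¹⁹) = 89.2 kV.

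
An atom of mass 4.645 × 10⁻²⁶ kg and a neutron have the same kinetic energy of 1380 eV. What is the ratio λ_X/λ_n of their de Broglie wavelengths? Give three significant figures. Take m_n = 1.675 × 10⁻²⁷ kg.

At fixed KE, p = √(2mKE) so λ = h/p ∝ 1/√m.
λ_X/λ_n = √(m_n/m_X) = √(1.675 × 10⁻²⁷/4.645 × 10⁻²⁶) = √(0.03606) = 0.190.

λ_X/λ_n = 0.190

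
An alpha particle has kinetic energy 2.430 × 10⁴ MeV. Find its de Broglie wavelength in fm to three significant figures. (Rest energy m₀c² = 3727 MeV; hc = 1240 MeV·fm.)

Total energy E = KE + m₀c² = 2.430 × 10⁴ + 3727 = 28027 MeV.
(pc)² = E² − (m₀c²)² = (28027)² − (3727)² = 7.716 × 10⁸ MeV², so pc = 2.778 × 10⁴ MeV.
λ = hc/(pc) = 1240 MeV·fm / 2.778 × 10⁴ MeV = 0.0446 fm.

λ = 0.0446 fm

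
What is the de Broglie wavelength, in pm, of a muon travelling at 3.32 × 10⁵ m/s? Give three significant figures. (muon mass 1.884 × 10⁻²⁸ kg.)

p = mv = 1.884 × 10⁻²⁸ × 3.32 × 10⁵ = 6.255 × 10⁻²³ kg·m/s.
λ = h/p = 6.626 × 10⁻³⁴ / 6.255 × 10⁻²³ = 1.06 × 10⁻¹¹ m = 10.6 pm.

λ = 10.6 pm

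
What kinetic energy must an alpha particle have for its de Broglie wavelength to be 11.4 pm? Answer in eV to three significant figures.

p = h/λ = 6.626 × 10⁻³⁴ / 1.140 × 10⁻¹¹ = 5.812 × 10⁻²³ kg·m/s.
KE = p²/(2m) = (5.812 × 10⁻²³)² / (2 × 6.645 × 10⁻²⁷) = 2.542 × 10⁻¹⁹ J = 1.59 eV.

KE = 1.59 eV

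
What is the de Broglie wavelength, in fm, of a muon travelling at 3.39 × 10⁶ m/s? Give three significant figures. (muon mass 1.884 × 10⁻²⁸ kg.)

p = mv = 1.884 × 10⁻²⁸ × 3.39 × 10⁶ = 6.387 × 10⁻²² kg·m/s.
λ = h/p = 6.626 × 10⁻³⁴ / 6.387 × 10⁻²² = 1.04 × 10⁻¹² m = 1040 fm.

λ = 1040 fm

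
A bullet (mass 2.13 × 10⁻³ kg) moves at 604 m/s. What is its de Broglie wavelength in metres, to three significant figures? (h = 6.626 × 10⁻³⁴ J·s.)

λ = 5.15 × 10⁻³⁴ m

p = mv = 2.13 × 10⁻³ × 604 = 1.287 kg·m/s.
λ = h/p = 6.626 × 10⁻³⁴ / 1.287 = 5.15 × 10⁻³⁴ m.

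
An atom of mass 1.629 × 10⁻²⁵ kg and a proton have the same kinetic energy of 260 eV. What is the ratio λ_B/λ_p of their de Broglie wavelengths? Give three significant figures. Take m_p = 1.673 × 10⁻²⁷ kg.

At fixed KE, p = √(2mKE) so λ = h/p ∝ 1/√m.
λ_B/λ_p = √(m_p/m_B) = √(1.673 × 10⁻²⁷/1.629 × 10⁻²⁵) = √(0.01027) = 0.101.

λ_B/λ_p = 0.101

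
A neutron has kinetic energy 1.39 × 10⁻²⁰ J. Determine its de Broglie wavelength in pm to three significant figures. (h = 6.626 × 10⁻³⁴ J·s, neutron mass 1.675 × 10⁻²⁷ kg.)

λ = 97.1 pm

p = √(2mKE) = √(2 × 1.675 × 10⁻²⁷ × 1.390 × 10⁻²⁰) = 6.824 × 10⁻²⁴ kg·m/s.
λ = h/p = 6.626 × 10⁻³⁴ / 6.824 × 10⁻²⁴ = 9.71 × 10⁻¹¹ m = 97.1 pm.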